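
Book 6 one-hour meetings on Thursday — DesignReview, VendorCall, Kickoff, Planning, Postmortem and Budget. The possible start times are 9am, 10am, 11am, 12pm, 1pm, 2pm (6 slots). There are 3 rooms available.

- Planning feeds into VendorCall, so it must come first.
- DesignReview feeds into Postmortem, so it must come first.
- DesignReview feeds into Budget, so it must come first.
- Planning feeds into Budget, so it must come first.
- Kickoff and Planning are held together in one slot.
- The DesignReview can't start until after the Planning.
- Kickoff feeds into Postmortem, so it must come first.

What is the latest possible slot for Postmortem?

2pm

Precedence pushes Postmortem to at least 11am.
Postmortem at 2pm is achievable: Kickoff in 9am; DesignReview in 10am; VendorCall in 10am; Postmortem in 2pm; Budget in 11am; Planning in 9am.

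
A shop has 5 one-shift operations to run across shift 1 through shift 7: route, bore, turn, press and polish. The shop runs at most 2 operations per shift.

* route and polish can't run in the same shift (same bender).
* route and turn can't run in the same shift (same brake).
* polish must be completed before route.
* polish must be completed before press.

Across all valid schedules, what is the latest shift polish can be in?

Downstream work caps polish at shift 6.
polish at shift 6 is achievable: bore -> shift 1, route -> shift 7, polish -> shift 6, turn -> shift 1, press -> shift 7.

shift 6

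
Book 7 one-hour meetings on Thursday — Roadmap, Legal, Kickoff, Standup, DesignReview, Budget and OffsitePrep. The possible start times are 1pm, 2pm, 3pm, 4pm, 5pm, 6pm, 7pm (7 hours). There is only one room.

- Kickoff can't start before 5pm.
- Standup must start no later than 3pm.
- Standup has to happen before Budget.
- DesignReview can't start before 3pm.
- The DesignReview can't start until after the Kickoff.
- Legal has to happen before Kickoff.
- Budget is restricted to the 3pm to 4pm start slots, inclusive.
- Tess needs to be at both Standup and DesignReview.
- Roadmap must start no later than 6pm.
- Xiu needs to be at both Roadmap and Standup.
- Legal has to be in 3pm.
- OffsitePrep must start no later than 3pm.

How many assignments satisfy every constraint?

Enumerating: DesignReview -> 7pm, Roadmap -> 6pm, OffsitePrep -> 2pm, Legal -> 3pm, Standup -> 1pm, Budget -> 4pm, Kickoff -> 5pm | Kickoff in 5pm; DesignReview in 7pm; OffsitePrep in 1pm; Roadmap in 6pm; Standup in 2pm; Budget in 4pm; Legal in 3pm | Roadmap=5pm, DesignReview=7pm, Legal=3pm, Budget=4pm, Standup=1pm, OffsitePrep=2pm, Kickoff=6pm | DesignReview in 7pm, OffsitePrep in 1pm, Roadmap in 5pm, Budget in 4pm, Legal in 3pm, Kickoff in 6pm, Standup in 2pm.

4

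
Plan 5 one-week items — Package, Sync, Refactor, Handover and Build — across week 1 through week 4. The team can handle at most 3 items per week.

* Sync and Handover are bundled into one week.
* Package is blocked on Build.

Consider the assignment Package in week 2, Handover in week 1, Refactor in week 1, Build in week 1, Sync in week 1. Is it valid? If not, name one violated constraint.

Sync and Handover are bundled into one week — holds.
The team can handle at most 3 items per week — violated.
Package is blocked on Build — holds.

Invalid. The team can handle at most 3 items per week.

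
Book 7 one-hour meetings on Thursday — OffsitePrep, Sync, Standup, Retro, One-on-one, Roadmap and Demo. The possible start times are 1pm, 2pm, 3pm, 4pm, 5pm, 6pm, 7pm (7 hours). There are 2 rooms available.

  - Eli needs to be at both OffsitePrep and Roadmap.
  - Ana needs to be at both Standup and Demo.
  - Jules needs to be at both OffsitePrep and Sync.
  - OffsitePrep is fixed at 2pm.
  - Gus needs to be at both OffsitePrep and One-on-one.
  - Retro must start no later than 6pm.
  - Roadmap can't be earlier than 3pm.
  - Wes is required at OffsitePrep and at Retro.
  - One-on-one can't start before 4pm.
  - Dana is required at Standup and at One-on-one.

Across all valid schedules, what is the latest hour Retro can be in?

Retro's own window allows nothing later than 6pm.
Retro at 6pm is achievable: Roadmap -> 3pm; Sync -> 1pm; One-on-one -> 4pm; Demo -> 2pm; OffsitePrep -> 2pm; Standup -> 1pm; Retro -> 6pm.

6pm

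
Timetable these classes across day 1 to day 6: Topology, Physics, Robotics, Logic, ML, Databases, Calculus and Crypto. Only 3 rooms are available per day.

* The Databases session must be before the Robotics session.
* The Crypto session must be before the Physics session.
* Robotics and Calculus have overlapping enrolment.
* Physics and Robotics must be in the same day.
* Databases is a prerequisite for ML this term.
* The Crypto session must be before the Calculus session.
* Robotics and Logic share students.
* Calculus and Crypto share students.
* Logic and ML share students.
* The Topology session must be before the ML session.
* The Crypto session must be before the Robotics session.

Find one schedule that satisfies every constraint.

Robotics -> day 2; Databases -> day 1; Crypto -> day 1; Physics -> day 2; ML -> day 2; Topology -> day 1; Calculus -> day 3; Logic -> day 3

Checking: Crypto(day 1) before Robotics(day 2); Crypto(day 1) before Physics(day 2); Databases(day 1) before Robotics(day 2); Databases(day 1) before ML(day 2); Topology(day 1) before ML(day 2); Crypto(day 1) before Calculus(day 3); Calculus(day 3) != Crypto(day 1); Robotics(day 2) != Logic(day 3); Robotics(day 2) != Calculus(day 3); Logic(day 3) != ML(day 2); Physics = Robotics = day 2; max 3 per day (cap 3).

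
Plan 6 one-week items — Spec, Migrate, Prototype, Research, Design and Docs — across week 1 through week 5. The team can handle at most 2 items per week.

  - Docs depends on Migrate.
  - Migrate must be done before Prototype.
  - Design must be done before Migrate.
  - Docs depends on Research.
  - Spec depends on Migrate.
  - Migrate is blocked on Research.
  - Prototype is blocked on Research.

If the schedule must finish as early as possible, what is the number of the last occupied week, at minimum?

week 4

The precedence chain requires at least 3 distinct weeks.
With at most 2 per week and 6 work items, at least 3 weeks are needed.
Could 3 weeks be enough, i.e. nothing placed later than week 3? No: Migrate must come after Design (at week 1 or later) → {week 2, week 3}; Docs must come after Migrate (at week 2 or later) → {week 3}; Migrate must come before Docs (at week 3 or earlier) → {week 2}; Prototype must come after Research (at week 1 or later) → {week 2, week 3}; Prototype must come after Migrate (at week 2 or later) → {week 3}; Spec must come after Migrate (at week 2 or later) → {week 3}; that puts Spec, Prototype and Docs all in week 3 — more than 2 per week.
So 3 weeks is not enough.
4 works (last occupied week: week 4): for example Prototype in week 3; Research in week 1; Spec in week 4; Docs in week 3; Design in week 1; Migrate in week 2.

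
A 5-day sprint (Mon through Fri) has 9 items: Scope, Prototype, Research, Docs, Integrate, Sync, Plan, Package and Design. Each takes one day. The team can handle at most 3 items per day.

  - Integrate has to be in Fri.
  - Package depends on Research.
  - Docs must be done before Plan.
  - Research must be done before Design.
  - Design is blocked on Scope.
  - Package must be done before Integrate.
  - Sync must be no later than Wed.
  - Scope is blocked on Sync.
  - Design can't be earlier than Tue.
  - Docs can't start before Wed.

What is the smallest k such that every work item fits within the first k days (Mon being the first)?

5 days

The precedence chain requires at least 3 distinct days.
With at most 3 per day and 9 work items, at least 3 days are needed.
Integrate can't be placed before Fri — that is day 5 counting from Mon — so the schedule must run through at least 5 days.
5 works (last occupied day: Fri): for example Integrate=Fri, Package=Tue, Sync=Mon, Design=Wed, Prototype=Mon, Scope=Tue, Docs=Wed, Plan=Thu, Research=Mon.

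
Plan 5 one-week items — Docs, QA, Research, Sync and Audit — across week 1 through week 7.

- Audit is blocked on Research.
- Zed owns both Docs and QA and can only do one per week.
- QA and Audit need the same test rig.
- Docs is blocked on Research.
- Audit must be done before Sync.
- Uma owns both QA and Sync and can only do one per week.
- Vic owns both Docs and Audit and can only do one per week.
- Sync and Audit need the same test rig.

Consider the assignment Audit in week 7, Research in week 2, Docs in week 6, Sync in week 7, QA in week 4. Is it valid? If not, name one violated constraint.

Invalid. Sync and Audit need the same test rig.

Zed owns both Docs and QA and can only do one per week — holds.
QA and Audit need the same test rig — holds.
Uma owns both QA and Sync and can only do one per week — holds.
Audit must be done before Sync — violated.
Docs is blocked on Research — holds.
Audit is blocked on Research — holds.
Sync and Audit need the same test rig — violated.
Vic owns both Docs and Audit and can only do one per week — holds.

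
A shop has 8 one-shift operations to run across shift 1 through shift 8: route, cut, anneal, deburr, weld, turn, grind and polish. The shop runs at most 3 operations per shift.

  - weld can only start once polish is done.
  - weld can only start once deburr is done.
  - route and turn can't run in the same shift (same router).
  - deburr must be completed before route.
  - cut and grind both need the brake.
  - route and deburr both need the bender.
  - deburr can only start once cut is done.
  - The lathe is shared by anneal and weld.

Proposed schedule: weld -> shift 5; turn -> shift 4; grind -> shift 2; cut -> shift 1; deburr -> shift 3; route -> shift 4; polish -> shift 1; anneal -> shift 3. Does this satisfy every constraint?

No — it violates: route and turn can't run in the same shift (same router)

route and deburr both need the bender — holds.
weld can only start once polish is done — holds.
deburr must be completed before route — holds.
The lathe is shared by anneal and weld — holds.
The shop runs at most 3 operations per shift — holds.
weld can only start once deburr is done — holds.
cut and grind both need the brake — holds.
route and turn can't run in the same shift (same router) — violated.
deburr can only start once cut is done — holds.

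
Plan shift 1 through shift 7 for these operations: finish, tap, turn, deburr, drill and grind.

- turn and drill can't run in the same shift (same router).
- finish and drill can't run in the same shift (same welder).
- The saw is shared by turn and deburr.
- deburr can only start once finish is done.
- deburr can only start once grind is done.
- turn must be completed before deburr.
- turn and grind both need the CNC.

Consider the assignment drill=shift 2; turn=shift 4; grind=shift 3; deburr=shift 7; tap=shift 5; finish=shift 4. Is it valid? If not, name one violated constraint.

Yes

deburr can only start once finish is done — holds.
The saw is shared by turn and deburr — holds.
deburr can only start once grind is done — holds.
turn and drill can't run in the same shift (same router) — holds.
turn must be completed before deburr — holds.
finish and drill can't run in the same shift (same welder) — holds.
turn and grind both need the CNC — holds.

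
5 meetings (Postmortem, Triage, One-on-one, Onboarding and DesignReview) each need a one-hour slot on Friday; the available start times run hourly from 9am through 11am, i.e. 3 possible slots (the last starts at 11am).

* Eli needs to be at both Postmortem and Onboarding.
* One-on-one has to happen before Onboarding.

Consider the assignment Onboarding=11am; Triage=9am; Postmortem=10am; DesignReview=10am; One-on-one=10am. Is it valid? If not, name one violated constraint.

One-on-one has to happen before Onboarding — holds.
Eli needs to be at both Postmortem and Onboarding — holds.

Yes, all constraints hold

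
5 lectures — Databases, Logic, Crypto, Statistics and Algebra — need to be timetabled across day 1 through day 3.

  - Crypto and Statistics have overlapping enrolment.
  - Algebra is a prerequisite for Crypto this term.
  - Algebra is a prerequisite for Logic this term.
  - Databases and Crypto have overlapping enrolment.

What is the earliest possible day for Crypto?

day 2

Precedence pushes Crypto to at least day 2.
Crypto at day 2 is achievable: Crypto in day 2, Databases in day 1, Algebra in day 1, Logic in day 2, Statistics in day 1.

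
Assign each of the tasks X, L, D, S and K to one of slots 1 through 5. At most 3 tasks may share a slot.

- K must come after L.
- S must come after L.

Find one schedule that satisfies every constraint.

L in 1; K in 2; X in 1; D in 1; S in 2

Checking: L(1) before S(2); L(1) before K(2); max 3 per slot (cap 3).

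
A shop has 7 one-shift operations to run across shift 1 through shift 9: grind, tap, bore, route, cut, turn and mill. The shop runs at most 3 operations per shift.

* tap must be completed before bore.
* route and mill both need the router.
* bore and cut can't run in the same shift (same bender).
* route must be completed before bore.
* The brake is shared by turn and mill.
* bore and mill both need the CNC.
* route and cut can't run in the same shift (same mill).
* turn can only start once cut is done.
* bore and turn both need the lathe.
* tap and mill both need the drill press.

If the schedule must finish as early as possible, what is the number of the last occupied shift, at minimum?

The precedence chain requires at least 2 distinct shifts.
With at most 3 per shift and 7 operations, at least 3 shifts are needed.
3 works (last occupied shift: shift 3): for example grind=shift 1; turn=shift 2; tap=shift 2; route=shift 2; bore=shift 3; cut=shift 1; mill=shift 1.

shift 3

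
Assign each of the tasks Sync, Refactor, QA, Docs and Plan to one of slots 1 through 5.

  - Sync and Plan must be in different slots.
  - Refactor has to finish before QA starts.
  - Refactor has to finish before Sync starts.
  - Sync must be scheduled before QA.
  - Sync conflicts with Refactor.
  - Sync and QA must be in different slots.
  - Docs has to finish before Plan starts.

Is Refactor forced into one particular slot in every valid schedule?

No

Refactor can be 1 (e.g. Docs=1; Sync=2; QA=3; Refactor=1; Plan=3) or 2 (e.g. Plan -> 2; Sync -> 3; QA -> 4; Docs -> 1; Refactor -> 2).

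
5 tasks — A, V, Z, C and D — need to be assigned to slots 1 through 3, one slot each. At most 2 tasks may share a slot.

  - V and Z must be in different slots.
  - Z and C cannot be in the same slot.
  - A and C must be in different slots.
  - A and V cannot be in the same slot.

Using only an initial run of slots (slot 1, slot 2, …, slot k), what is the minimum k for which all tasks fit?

With at most 2 per slot and 5 tasks, at least 3 slots are needed.
3 works (last occupied slot: 3): for example D in 3; C in 2; A in 1; V in 2; Z in 1.

3 slots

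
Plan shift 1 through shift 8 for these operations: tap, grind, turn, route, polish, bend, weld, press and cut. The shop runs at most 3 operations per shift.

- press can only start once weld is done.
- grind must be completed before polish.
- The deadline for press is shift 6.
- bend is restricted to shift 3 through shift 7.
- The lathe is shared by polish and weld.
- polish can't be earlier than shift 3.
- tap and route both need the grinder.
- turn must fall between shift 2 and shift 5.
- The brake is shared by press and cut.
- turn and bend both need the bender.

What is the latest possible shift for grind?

shift 7

Downstream work caps grind at shift 7.
grind at shift 7 is achievable: grind=shift 7; cut=shift 1; tap=shift 1; weld=shift 1; bend=shift 3; press=shift 2; turn=shift 2; polish=shift 8; route=shift 2.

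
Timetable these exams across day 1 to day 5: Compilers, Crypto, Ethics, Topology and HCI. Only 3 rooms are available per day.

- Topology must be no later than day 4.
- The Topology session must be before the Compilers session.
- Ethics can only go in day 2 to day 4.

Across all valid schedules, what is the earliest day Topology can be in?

Topology's own window allows nothing later than day 4.
Topology at day 1 is achievable: Topology -> day 1, Crypto -> day 1, Ethics -> day 2, HCI -> day 1, Compilers -> day 2.

day 1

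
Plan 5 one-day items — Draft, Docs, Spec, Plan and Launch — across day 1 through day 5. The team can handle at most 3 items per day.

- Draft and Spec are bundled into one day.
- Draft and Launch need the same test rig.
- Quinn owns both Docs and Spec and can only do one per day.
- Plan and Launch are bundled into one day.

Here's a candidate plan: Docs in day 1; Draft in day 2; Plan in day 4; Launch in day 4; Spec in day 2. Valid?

Valid

The team can handle at most 3 items per day — holds.
Quinn owns both Docs and Spec and can only do one per day — holds.
Plan and Launch are bundled into one day — holds.
Draft and Launch need the same test rig — holds.
Draft and Spec are bundled into one day — holds.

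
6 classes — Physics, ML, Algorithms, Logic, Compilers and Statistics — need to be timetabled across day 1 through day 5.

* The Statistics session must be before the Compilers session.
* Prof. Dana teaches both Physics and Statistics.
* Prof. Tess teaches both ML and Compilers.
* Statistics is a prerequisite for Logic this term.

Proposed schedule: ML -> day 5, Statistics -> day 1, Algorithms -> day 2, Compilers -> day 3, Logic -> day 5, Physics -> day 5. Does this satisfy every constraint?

Valid

Statistics is a prerequisite for Logic this term — holds.
The Statistics session must be before the Compilers session — holds.
Prof. Dana teaches both Physics and Statistics — holds.
Prof. Tess teaches both ML and Compilers — holds.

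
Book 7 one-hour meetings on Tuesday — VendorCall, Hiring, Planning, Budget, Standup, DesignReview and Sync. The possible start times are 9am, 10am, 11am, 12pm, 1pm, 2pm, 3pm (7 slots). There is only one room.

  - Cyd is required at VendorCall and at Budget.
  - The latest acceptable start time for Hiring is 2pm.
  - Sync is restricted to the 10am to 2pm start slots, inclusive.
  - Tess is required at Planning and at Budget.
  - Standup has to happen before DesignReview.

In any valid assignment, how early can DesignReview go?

10am

Precedence pushes DesignReview to at least 10am.
DesignReview at 10am is achievable: Standup=9am; Hiring=12pm; Planning=2pm; DesignReview=10am; Budget=3pm; VendorCall=1pm; Sync=11am.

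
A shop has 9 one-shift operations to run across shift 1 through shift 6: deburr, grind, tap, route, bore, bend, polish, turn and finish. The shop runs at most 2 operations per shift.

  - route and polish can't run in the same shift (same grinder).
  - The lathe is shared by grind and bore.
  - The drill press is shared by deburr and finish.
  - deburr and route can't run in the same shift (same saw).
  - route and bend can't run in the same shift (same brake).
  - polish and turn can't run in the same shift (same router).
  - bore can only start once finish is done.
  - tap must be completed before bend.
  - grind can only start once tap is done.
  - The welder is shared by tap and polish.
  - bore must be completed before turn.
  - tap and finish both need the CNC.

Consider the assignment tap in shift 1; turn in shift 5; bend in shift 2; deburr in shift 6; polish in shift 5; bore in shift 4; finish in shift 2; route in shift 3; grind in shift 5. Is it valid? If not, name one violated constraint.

tap must be completed before bend — holds.
The lathe is shared by grind and bore — holds.
The shop runs at most 2 operations per shift — violated.
route and polish can't run in the same shift (same grinder) — holds.
bore must be completed before turn — holds.
route and bend can't run in the same shift (same brake) — holds.
bore can only start once finish is done — holds.
The drill press is shared by deburr and finish — holds.
deburr and route can't run in the same shift (same saw) — holds.
The welder is shared by tap and polish — holds.
tap and finish both need the CNC — holds.
grind can only start once tap is done — holds.
polish and turn can't run in the same shift (same router) — violated.

Invalid. polish and turn can't run in the same shift (same router).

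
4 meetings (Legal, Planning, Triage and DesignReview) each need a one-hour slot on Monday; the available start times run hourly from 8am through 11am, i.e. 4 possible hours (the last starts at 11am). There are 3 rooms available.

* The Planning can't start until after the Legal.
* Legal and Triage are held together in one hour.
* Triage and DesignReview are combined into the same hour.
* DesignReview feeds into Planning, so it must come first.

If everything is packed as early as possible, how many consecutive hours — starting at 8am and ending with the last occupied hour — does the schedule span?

2

The precedence chain requires at least 2 distinct hours.
With at most 3 per hour and 4 meetings, at least 2 hours are needed.
2 works (last occupied hour: 9am): for example Planning=9am; Legal=8am; Triage=8am; DesignReview=8am.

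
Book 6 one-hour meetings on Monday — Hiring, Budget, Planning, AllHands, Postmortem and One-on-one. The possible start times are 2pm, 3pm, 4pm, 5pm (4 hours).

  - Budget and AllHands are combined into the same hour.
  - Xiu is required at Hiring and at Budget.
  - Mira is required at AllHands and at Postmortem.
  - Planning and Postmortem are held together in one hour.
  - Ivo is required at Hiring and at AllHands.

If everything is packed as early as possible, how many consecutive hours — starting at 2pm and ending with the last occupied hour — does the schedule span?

Could 1 hour be enough, i.e. nothing placed later than 2pm? No: Budget can't share with Hiring (2pm) → nothing is left.
So 1 hour is not enough.
2 works (last occupied hour: 3pm): for example Budget -> 3pm, Postmortem -> 2pm, AllHands -> 3pm, Planning -> 2pm, One-on-one -> 2pm, Hiring -> 2pm.

2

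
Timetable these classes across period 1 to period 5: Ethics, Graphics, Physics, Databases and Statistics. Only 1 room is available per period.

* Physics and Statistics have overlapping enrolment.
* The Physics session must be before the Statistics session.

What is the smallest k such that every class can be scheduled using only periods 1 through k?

The precedence chain requires at least 2 distinct periods.
With at most 1 per period and 5 classes, at least 5 periods are needed.
5 works (last occupied period: period 5): for example Databases -> period 5; Graphics -> period 4; Ethics -> period 3; Physics -> period 1; Statistics -> period 2.

5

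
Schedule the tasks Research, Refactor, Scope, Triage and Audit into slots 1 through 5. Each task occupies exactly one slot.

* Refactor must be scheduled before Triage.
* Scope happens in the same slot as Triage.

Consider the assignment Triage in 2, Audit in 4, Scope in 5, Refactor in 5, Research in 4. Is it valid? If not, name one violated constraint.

Scope happens in the same slot as Triage — violated.
Refactor must be scheduled before Triage — violated.

No. Refactor must be scheduled before Triage is not satisfied.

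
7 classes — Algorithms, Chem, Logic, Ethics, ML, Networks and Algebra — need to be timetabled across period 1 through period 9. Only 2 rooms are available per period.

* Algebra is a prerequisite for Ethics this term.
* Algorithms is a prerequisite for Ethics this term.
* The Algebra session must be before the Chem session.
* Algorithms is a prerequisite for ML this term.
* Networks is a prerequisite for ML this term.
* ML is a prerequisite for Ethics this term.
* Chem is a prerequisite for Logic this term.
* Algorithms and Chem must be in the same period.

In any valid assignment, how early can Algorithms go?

Algorithms must be in the same period as Chem, which can't be before period 2, so Algorithms is at least period 2; downstream work caps Algorithms at period 7.
Algorithms at period 2 is achievable: Logic in period 3; Ethics in period 4; Networks in period 1; Chem in period 2; Algorithms in period 2; ML in period 3; Algebra in period 1.

period 2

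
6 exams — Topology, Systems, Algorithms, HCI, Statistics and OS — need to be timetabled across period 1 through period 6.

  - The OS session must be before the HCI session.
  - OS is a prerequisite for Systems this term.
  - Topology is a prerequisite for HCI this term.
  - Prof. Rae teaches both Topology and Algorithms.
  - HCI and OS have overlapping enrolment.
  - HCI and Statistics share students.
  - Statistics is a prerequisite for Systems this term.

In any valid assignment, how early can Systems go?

period 2

Precedence pushes Systems to at least period 2.
Systems at period 2 is achievable: HCI=period 2; Algorithms=period 2; Systems=period 2; Topology=period 1; OS=period 1; Statistics=period 1.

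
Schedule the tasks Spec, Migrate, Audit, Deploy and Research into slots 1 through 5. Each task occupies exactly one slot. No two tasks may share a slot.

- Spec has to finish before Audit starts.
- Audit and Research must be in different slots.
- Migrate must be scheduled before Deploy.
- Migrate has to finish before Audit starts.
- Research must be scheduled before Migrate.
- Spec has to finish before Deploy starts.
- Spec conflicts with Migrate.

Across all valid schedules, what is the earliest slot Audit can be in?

4

Precedence pushes Audit to at least 3.
Audit at 4 is achievable: Migrate=2, Research=1, Audit=4, Spec=3, Deploy=5.
Nothing earlier works — the conflict and capacity constraints rule out every slot before 4.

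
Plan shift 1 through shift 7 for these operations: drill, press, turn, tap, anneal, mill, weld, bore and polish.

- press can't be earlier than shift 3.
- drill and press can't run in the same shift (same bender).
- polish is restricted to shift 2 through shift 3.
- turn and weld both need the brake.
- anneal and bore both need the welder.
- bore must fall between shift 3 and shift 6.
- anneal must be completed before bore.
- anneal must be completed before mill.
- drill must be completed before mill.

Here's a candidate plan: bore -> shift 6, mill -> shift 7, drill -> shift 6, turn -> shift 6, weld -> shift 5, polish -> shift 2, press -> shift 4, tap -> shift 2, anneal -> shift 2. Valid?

polish is restricted to shift 2 through shift 3 — holds.
press can't be earlier than shift 3 — holds.
drill and press can't run in the same shift (same bender) — holds.
anneal must be completed before bore — holds.
drill must be completed before mill — holds.
bore must fall between shift 3 and shift 6 — holds.
turn and weld both need the brake — holds.
anneal must be completed before mill — holds.
anneal and bore both need the welder — holds.

Valid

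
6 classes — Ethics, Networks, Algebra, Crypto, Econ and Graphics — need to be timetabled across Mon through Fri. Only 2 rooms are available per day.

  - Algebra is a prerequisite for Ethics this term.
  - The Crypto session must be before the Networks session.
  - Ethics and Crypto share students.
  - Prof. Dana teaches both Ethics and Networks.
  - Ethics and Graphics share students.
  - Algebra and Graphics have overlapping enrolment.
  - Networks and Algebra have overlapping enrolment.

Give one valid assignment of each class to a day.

Algebra in Mon, Crypto in Mon, Networks in Wed, Ethics in Tue, Graphics in Wed, Econ in Tue

Checking: Crypto(Mon) before Networks(Wed); Algebra(Mon) before Ethics(Tue); Networks(Wed) != Algebra(Mon); Ethics(Tue) != Networks(Wed); Algebra(Mon) != Graphics(Wed); Ethics(Tue) != Graphics(Wed); Ethics(Tue) != Crypto(Mon); max 2 per day (cap 2).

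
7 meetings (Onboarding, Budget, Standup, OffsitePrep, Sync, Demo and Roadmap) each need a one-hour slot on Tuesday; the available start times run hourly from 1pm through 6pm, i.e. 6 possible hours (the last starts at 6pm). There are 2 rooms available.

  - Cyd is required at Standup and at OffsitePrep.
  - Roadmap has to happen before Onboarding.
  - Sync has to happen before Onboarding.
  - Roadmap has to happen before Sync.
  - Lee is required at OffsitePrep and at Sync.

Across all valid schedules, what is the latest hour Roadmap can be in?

4pm

Downstream work caps Roadmap at 4pm.
Roadmap at 4pm is achievable: Demo=2pm, OffsitePrep=2pm, Standup=1pm, Budget=1pm, Onboarding=6pm, Sync=5pm, Roadmap=4pm.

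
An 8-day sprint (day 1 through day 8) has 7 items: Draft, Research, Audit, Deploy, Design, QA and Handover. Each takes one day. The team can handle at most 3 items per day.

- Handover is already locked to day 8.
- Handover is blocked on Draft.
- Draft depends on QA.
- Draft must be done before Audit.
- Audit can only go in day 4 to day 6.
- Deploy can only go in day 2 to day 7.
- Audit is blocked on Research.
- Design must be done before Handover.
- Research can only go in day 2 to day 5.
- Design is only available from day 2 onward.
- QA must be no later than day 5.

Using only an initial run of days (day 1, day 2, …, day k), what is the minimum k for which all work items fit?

The precedence chain requires at least 3 distinct days.
With at most 3 per day and 7 work items, at least 3 days are needed.
Handover can't be placed before day 8, so the schedule must run through at least day 8.
8 works (last occupied day: day 8): for example Design=day 2, Research=day 2, Handover=day 8, QA=day 1, Draft=day 3, Audit=day 4, Deploy=day 2.

8 days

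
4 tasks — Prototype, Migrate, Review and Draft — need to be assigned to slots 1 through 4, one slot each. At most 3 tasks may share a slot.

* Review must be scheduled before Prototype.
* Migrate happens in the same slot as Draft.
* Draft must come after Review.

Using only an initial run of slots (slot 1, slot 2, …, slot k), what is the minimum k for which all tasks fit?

2

The precedence chain requires at least 2 distinct slots.
With at most 3 per slot and 4 tasks, at least 2 slots are needed.
2 works (last occupied slot: 2): for example Migrate -> 2, Prototype -> 2, Draft -> 2, Review -> 1.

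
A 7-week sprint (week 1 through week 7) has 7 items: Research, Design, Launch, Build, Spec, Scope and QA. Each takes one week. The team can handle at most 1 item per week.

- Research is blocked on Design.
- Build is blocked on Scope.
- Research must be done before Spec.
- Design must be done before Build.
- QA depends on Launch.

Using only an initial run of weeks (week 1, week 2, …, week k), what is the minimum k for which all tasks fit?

The precedence chain requires at least 3 distinct weeks.
With at most 1 per week and 7 tasks, at least 7 weeks are needed.
7 works (last occupied week: week 7): for example Build -> week 4; Scope -> week 3; Design -> week 1; Launch -> week 5; Spec -> week 6; QA -> week 7; Research -> week 2.

7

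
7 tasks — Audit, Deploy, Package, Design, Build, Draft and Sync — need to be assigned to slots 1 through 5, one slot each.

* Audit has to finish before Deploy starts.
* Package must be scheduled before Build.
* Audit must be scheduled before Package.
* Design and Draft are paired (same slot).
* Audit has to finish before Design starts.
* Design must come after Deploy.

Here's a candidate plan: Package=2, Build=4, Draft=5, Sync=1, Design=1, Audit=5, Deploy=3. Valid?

Audit must be scheduled before Package — violated.
Design and Draft are paired (same slot) — violated.
Audit has to finish before Deploy starts — violated.
Audit has to finish before Design starts — violated.
Package must be scheduled before Build — holds.
Design must come after Deploy — violated.

Invalid. Audit has to finish before Design starts.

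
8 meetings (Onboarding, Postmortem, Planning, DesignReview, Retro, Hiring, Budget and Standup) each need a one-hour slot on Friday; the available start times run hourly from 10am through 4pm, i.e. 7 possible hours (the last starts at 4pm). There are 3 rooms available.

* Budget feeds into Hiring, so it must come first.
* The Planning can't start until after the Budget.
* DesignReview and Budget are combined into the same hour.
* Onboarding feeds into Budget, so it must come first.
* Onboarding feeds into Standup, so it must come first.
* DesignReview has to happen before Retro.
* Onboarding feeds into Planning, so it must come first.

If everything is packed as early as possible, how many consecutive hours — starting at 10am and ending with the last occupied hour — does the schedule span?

The precedence chain requires at least 3 distinct hours.
With at most 3 per hour and 8 meetings, at least 3 hours are needed.
3 works (last occupied hour: 12pm): for example Postmortem=10am; Hiring=12pm; Onboarding=10am; Standup=11am; Retro=12pm; Budget=11am; Planning=12pm; DesignReview=11am.

3 hours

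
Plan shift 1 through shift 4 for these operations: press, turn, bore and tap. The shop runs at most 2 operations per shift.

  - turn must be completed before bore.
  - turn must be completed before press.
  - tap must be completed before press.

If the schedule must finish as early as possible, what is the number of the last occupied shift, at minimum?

shift 2

The precedence chain requires at least 2 distinct shifts.
With at most 2 per shift and 4 operations, at least 2 shifts are needed.
2 works (last occupied shift: shift 2): for example turn=shift 1, press=shift 2, tap=shift 1, bore=shift 2.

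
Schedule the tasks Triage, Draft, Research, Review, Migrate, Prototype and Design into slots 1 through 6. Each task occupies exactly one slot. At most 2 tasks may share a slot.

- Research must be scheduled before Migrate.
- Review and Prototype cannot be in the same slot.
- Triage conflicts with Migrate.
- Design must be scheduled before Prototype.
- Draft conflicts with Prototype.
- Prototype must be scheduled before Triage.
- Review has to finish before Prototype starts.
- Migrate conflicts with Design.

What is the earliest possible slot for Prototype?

2

Precedence pushes Prototype to at least 2; downstream work caps Prototype at 5.
Prototype at 2 is achievable: Migrate=4, Research=2, Draft=3, Triage=3, Design=1, Review=1, Prototype=2.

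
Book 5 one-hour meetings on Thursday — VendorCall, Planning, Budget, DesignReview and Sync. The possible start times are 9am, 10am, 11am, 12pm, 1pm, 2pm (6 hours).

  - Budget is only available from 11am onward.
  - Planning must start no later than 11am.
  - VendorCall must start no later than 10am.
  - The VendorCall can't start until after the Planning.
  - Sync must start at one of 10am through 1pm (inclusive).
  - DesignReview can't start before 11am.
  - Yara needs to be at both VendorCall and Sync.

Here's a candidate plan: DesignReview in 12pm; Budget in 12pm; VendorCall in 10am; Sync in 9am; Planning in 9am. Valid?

No. Sync must start at one of 10am through 1pm (inclusive) is not satisfied.

DesignReview can't start before 11am — holds.
VendorCall must start no later than 10am — holds.
Yara needs to be at both VendorCall and Sync — holds.
Planning must start no later than 11am — holds.
Budget is only available from 11am onward — holds.
The VendorCall can't start until after the Planning — holds.
Sync must start at one of 10am through 1pm (inclusive) — violated.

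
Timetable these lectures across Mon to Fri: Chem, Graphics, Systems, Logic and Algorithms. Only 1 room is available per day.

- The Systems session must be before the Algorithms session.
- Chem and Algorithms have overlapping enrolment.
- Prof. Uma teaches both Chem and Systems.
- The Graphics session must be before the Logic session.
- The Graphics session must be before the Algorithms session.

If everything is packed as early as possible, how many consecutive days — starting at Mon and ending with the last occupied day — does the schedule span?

5 days

The precedence chain requires at least 2 distinct days.
With at most 1 per day and 5 lectures, at least 5 days are needed.
5 works (last occupied day: Fri): for example Chem -> Fri; Logic -> Thu; Algorithms -> Wed; Graphics -> Mon; Systems -> Tue.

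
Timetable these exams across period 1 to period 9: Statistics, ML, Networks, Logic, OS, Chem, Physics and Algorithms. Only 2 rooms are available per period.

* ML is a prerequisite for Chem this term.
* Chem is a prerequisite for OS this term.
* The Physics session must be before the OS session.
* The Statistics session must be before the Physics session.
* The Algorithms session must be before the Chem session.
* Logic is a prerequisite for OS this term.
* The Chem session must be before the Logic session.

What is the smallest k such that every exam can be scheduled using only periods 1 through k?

4 periods

The precedence chain requires at least 4 distinct periods.
With at most 2 per period and 8 exams, at least 4 periods are needed.
4 works (last occupied period: period 4): for example Chem -> period 2, Algorithms -> period 1, OS -> period 4, Logic -> period 3, Networks -> period 4, ML -> period 1, Statistics -> period 2, Physics -> period 3.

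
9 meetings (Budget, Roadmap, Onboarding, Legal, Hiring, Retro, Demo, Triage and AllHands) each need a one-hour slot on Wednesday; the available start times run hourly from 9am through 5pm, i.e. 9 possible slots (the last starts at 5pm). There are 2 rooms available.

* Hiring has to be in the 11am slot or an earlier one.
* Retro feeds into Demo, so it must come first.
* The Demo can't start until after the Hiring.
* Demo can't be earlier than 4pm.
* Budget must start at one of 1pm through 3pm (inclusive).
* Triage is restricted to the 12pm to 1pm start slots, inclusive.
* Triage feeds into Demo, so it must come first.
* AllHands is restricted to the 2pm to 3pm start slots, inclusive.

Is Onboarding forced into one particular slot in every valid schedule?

No

Onboarding can be 9am (e.g. Hiring in 9am; Triage in 12pm; AllHands in 2pm; Roadmap in 10am; Demo in 4pm; Onboarding in 9am; Legal in 11am; Budget in 1pm; Retro in 10am) or 10am (e.g. Roadmap -> 10am; Hiring -> 9am; Onboarding -> 10am; Retro -> 9am; Budget -> 1pm; Triage -> 12pm; Legal -> 11am; AllHands -> 2pm; Demo -> 4pm).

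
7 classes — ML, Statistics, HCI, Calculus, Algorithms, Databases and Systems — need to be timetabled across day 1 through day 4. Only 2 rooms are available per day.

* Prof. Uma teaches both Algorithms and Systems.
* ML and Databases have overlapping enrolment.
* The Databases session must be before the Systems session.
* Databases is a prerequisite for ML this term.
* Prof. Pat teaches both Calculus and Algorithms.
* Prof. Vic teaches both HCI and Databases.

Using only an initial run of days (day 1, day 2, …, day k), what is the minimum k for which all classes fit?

The precedence chain requires at least 2 distinct days.
With at most 2 per day and 7 classes, at least 4 days are needed.
4 works (last occupied day: day 4): for example HCI in day 3; ML in day 2; Databases in day 1; Statistics in day 1; Calculus in day 3; Systems in day 2; Algorithms in day 4.

4 days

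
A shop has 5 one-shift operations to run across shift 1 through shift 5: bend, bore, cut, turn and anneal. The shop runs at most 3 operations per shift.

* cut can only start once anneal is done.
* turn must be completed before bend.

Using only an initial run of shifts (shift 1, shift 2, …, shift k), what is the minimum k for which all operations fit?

2

The precedence chain requires at least 2 distinct shifts.
With at most 3 per shift and 5 operations, at least 2 shifts are needed.
2 works (last occupied shift: shift 2): for example bend -> shift 2; bore -> shift 1; turn -> shift 1; cut -> shift 2; anneal -> shift 1.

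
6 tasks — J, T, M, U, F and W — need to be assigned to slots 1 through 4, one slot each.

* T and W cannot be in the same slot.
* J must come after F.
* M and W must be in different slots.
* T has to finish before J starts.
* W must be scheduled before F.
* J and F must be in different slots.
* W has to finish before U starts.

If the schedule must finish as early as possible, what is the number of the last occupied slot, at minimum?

3

The precedence chain requires at least 3 distinct slots.
3 works (last occupied slot: 3): for example F -> 2; T -> 2; J -> 3; U -> 2; W -> 1; M -> 2.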